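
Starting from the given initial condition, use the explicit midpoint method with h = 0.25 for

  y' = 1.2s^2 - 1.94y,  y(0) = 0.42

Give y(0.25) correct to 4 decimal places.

0.2704

Midpoint: k1 = f(s_n, y_n); k2 = f(s_n + h/2, y_n + (h/2)·k1); y_{n+1} = y_n + h·k2.
s=0.000000, y=0.420000:
  k1 = f(0.000000, 0.420000) = -0.814800
  k2 = f(0.125000, 0.318150) = -0.598461
  y ← 0.420000 + 0.25·(-0.598461) = 0.270385
y(0.25) ≈ 0.2704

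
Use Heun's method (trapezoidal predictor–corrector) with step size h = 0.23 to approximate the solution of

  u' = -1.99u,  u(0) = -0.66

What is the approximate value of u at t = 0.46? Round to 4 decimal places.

-0.2763

Heun: k1 = f(t_n, u_n); k2 = f(t_n + h, u_n + h·k1); u_{n+1} = u_n + (h/2)·(k1 + k2).
t=0.000000, u=-0.660000:
  k1 = f(0.000000, -0.660000) = 1.313400
  k2 = f(0.230000, -0.357918) = 0.712257
  u ← -0.660000 + (0.23/2)·(1.313400 + 0.712257) = -0.427049
t=0.230000, u=-0.427049:
  k1 = f(0.230000, -0.427049) = 0.849828
  k2 = f(0.460000, -0.231589) = 0.460862
  u ← -0.427049 + (0.23/2)·(0.849828 + 0.460862) = -0.276320
u(0.46) ≈ -0.2763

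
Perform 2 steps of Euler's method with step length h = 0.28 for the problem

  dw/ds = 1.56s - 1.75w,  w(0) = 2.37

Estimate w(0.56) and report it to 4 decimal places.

0.7387

Euler: w_{n+1} = w_n + h·f(s_n, w_n).
s=0.000000, w=2.370000: f=-4.147500 → w ← 2.370000 + 0.28·(-4.147500) = 1.208700
s=0.280000, w=1.208700: f=-1.678425 → w ← 1.208700 + 0.28·(-1.678425) = 0.738741
w(0.56) ≈ 0.7387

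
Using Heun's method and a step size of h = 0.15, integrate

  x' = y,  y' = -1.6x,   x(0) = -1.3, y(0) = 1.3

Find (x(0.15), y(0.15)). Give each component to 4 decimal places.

-1.0816, 1.5886

Heun on (x,y): k1 = f(t_n, state_n); k2 = f(t_n + h, state_n + h·k1); state_{n+1} = state_n + (h/2)·(k1 + k2).
0.000000: (-1.300000, 1.300000)
  k1 = (1.300000, 2.080000)
  predictor → (-1.105000, 1.612000)
  k2 = (1.612000, 1.768000)
  → (-1.081600, 1.588600)
(x(0.15), y(0.15)) ≈ (-1.0816, 1.5886)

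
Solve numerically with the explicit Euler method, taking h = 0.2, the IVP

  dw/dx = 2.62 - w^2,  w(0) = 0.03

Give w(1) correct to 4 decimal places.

Euler: w_{n+1} = w_n + h·f(x_n, w_n).
x=0.000000, w=0.030000: f=2.619100 → w ← 0.030000 + 0.2·2.619100 = 0.553820
x=0.200000, w=0.553820: f=2.313283 → w ← 0.553820 + 0.2·2.313283 = 1.016477
x=0.400000, w=1.016477: f=1.586775 → w ← 1.016477 + 0.2·1.586775 = 1.333832
x=0.600000, w=1.333832: f=0.840893 → w ← 1.333832 + 0.2·0.840893 = 1.502010
x=0.800000, w=1.502010: f=0.363965 → w ← 1.502010 + 0.2·0.363965 = 1.574803
w(1) ≈ 1.5748

1.5748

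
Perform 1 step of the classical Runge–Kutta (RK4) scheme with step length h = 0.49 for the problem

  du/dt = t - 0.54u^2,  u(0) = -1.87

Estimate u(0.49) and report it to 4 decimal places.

RK4: k1 = f(t_n, u_n); k2 = f(t_n + h/2, u_n + (h/2)·k1); k3 = f(t_n + h/2, u_n + (h/2)·k2); k4 = f(t_n + h, u_n + h·k3); u_{n+1} = u_n + (h/6)·(k1 + 2k2 + 2k3 + k4).
t=0.000000, u=-1.870000:
  k1 = f(0.000000, -1.870000) = -1.888326
  k2 = f(0.245000, -2.332640) = -2.693253
  k3 = f(0.245000, -2.529847) = -3.211068
  k4 = f(0.490000, -3.443423) = -5.912868
  u ← -1.870000 + (0.49/6)·(k1 + 2k2 + 2k3 + k4) = -3.471470
u(0.49) ≈ -3.4715

-3.4715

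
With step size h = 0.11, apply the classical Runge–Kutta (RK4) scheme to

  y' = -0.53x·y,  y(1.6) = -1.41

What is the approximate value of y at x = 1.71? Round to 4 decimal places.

-1.2803

RK4: k1 = f(x_n, y_n); k2 = f(x_n + h/2, y_n + (h/2)·k1); k3 = f(x_n + h/2, y_n + (h/2)·k2); k4 = f(x_n + h, y_n + h·k3); y_{n+1} = y_n + (h/6)·(k1 + 2k2 + 2k3 + k4).
x=1.600000, y=-1.410000:
  k1 = f(1.600000, -1.410000) = 1.195680
  k2 = f(1.655000, -1.344238) = 1.179098
  k3 = f(1.655000, -1.345150) = 1.179898
  k4 = f(1.710000, -1.280211) = 1.160255
  y ← -1.410000 + (0.11/6)·(k1 + 2k2 + 2k3 + k4) = -1.280311
y(1.71) ≈ -1.2803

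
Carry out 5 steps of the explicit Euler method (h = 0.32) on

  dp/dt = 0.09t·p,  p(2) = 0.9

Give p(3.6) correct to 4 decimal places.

1.2978

Euler: p_{n+1} = p_n + h·f(t_n, p_n).
t=2.000000, p=0.900000: f=0.162000 → p ← 0.900000 + 0.32·0.162000 = 0.951840
t=2.320000, p=0.951840: f=0.198744 → p ← 0.951840 + 0.32·0.198744 = 1.015438
t=2.640000, p=1.015438: f=0.241268 → p ← 1.015438 + 0.32·0.241268 = 1.092644
t=2.960000, p=1.092644: f=0.291080 → p ← 1.092644 + 0.32·0.291080 = 1.185790
t=3.280000, p=1.185790: f=0.350045 → p ← 1.185790 + 0.32·0.350045 = 1.297804
p(3.6) ≈ 1.2978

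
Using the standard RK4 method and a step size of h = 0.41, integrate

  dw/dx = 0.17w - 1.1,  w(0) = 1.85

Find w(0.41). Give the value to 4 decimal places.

1.5165

RK4: k1 = f(x_n, w_n); k2 = f(x_n + h/2, w_n + (h/2)·k1); k3 = f(x_n + h/2, w_n + (h/2)·k2); k4 = f(x_n + h, w_n + h·k3); w_{n+1} = w_n + (h/6)·(k1 + 2k2 + 2k3 + k4).
x=0.000000, w=1.850000:
  k1 = f(0.000000, 1.850000) = -0.785500
  k2 = f(0.205000, 1.688972) = -0.812875
  k3 = f(0.205000, 1.683361) = -0.813829
  k4 = f(0.410000, 1.516330) = -0.842224
  w ← 1.850000 + (0.41/6)·(k1 + 2k2 + 2k3 + k4) = 1.516456
w(0.41) ≈ 1.5165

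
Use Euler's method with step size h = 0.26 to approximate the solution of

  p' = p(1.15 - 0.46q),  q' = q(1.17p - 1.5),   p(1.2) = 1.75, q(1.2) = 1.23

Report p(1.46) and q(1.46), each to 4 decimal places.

2.0158, 1.4051

Euler on (p,q): p_{n+1} = p_n + h·p', q_{n+1} = q_n + h·q'.
1.200000: (1.750000, 1.230000); f=(1.022350, 0.673425) → (2.015811, 1.405091)
(p(1.46), q(1.46)) ≈ (2.0158, 1.4051)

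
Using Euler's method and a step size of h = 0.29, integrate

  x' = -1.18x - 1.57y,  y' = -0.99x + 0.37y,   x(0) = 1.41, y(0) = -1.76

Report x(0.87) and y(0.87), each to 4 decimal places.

Euler on (x,y): x_{n+1} = x_n + h·x', y_{n+1} = y_n + h·y'.
0.000000: (1.410000, -1.760000); f=(1.099400, -2.047100) → (1.728826, -2.353659)
0.290000: (1.728826, -2.353659); f=(1.655230, -2.582392) → (2.208843, -3.102553)
0.580000: (2.208843, -3.102553); f=(2.264573, -3.334699) → (2.865569, -4.069615)
(x(0.87), y(0.87)) ≈ (2.8656, -4.0696)

2.8656, -4.0696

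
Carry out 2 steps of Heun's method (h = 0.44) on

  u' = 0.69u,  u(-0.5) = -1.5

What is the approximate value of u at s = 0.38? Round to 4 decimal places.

Heun: k1 = f(s_n, u_n); k2 = f(s_n + h, u_n + h·k1); u_{n+1} = u_n + (h/2)·(k1 + k2).
s=-0.500000, u=-1.500000:
  k1 = f(-0.500000, -1.500000) = -1.035000
  k2 = f(-0.060000, -1.955400) = -1.349226
  u ← -1.500000 + (0.44/2)·(-1.035000 + (-1.349226)) = -2.024530
s=-0.060000, u=-2.024530:
  k1 = f(-0.060000, -2.024530) = -1.396926
  k2 = f(0.380000, -2.639177) = -1.821032
  u ← -2.024530 + (0.44/2)·(-1.396926 + (-1.821032)) = -2.732480
u(0.38) ≈ -2.7325

-2.7325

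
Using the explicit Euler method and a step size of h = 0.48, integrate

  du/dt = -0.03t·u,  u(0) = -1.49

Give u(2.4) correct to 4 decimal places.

-1.3895

Euler: u_{n+1} = u_n + h·f(t_n, u_n).
t=0.000000, u=-1.490000: f=0.000000 → u ← -1.490000 + 0.48·0.000000 = -1.490000
t=0.480000, u=-1.490000: f=0.021456 → u ← -1.490000 + 0.48·0.021456 = -1.479701
t=0.960000, u=-1.479701: f=0.042615 → u ← -1.479701 + 0.48·0.042615 = -1.459246
t=1.440000, u=-1.459246: f=0.063039 → u ← -1.459246 + 0.48·0.063039 = -1.428987
t=1.920000, u=-1.428987: f=0.082310 → u ← -1.428987 + 0.48·0.082310 = -1.389478
u(2.4) ≈ -1.3895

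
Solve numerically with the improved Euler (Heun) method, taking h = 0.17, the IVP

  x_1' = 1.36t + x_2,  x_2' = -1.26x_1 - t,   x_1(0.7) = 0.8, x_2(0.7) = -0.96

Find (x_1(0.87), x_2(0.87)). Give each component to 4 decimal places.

Heun on (x_1,x_2): k1 = f(t_n, state_n); k2 = f(t_n + h, state_n + h·k1); state_{n+1} = state_n + (h/2)·(k1 + k2).
0.700000: (0.800000, -0.960000)
  k1 = (-0.008000, -1.708000)
  predictor → (0.798640, -1.250360)
  k2 = (-0.067160, -1.876286)
  → (0.793611, -1.264664)
(x_1(0.87), x_2(0.87)) ≈ (0.7936, -1.2647)

0.7936, -1.2647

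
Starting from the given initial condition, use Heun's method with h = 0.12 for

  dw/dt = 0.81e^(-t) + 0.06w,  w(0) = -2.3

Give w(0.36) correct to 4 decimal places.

-2.1022

Heun: k1 = f(t_n, w_n); k2 = f(t_n + h, w_n + h·k1); w_{n+1} = w_n + (h/2)·(k1 + k2).
t=0.000000, w=-2.300000:
  k1 = f(0.000000, -2.300000) = 0.672000
  k2 = f(0.120000, -2.219360) = 0.585244
  w ← -2.300000 + (0.12/2)·(0.672000 + 0.585244) = -2.224565
t=0.120000, w=-2.224565:
  k1 = f(0.120000, -2.224565) = 0.584932
  k2 = f(0.240000, -2.154374) = 0.507906
  w ← -2.224565 + (0.12/2)·(0.584932 + 0.507906) = -2.158995
t=0.240000, w=-2.158995:
  k1 = f(0.240000, -2.158995) = 0.507629
  k2 = f(0.360000, -2.098080) = 0.439233
  w ← -2.158995 + (0.12/2)·(0.507629 + 0.439233) = -2.102183
w(0.36) ≈ -2.1022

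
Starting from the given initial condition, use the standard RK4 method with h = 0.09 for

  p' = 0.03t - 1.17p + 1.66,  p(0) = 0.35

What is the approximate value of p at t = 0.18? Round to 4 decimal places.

RK4: k1 = f(t_n, p_n); k2 = f(t_n + h/2, p_n + (h/2)·k1); k3 = f(t_n + h/2, p_n + (h/2)·k2); k4 = f(t_n + h, p_n + h·k3); p_{n+1} = p_n + (h/6)·(k1 + 2k2 + 2k3 + k4).
t=0.000000, p=0.350000:
  k1 = f(0.000000, 0.350000) = 1.250500
  k2 = f(0.045000, 0.406272) = 1.186011
  k3 = f(0.045000, 0.403371) = 1.189407
  k4 = f(0.090000, 0.457047) = 1.127955
  p ← 0.350000 + (0.09/6)·(k1 + 2k2 + 2k3 + k4) = 0.456939
t=0.090000, p=0.456939:
  k1 = f(0.090000, 0.456939) = 1.128081
  k2 = f(0.135000, 0.507703) = 1.070037
  k3 = f(0.135000, 0.505091) = 1.073093
  k4 = f(0.180000, 0.553518) = 1.017784
  p ← 0.456939 + (0.09/6)·(k1 + 2k2 + 2k3 + k4) = 0.553421
p(0.18) ≈ 0.5534

0.5534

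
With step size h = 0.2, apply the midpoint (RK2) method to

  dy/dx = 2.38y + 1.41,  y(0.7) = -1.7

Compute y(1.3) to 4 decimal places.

Midpoint: k1 = f(x_n, y_n); k2 = f(x_n + h/2, y_n + (h/2)·k1); y_{n+1} = y_n + h·k2.
x=0.700000, y=-1.700000:
  k1 = f(0.700000, -1.700000) = -2.636000
  k2 = f(0.800000, -1.963600) = -3.263368
  y ← -1.700000 + 0.2·(-3.263368) = -2.352674
x=0.900000, y=-2.352674:
  k1 = f(0.900000, -2.352674) = -4.189363
  k2 = f(1.000000, -2.771610) = -5.186432
  y ← -2.352674 + 0.2·(-5.186432) = -3.389960
x=1.100000, y=-3.389960:
  k1 = f(1.100000, -3.389960) = -6.658105
  k2 = f(1.200000, -4.055770) = -8.242734
  y ← -3.389960 + 0.2·(-8.242734) = -5.038507
y(1.3) ≈ -5.0385

-5.0385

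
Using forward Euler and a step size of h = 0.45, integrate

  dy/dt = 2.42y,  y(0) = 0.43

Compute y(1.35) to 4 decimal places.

Euler: y_{n+1} = y_n + h·f(t_n, y_n).
t=0.000000, y=0.430000: f=1.040600 → y ← 0.430000 + 0.45·1.040600 = 0.898270
t=0.450000, y=0.898270: f=2.173813 → y ← 0.898270 + 0.45·2.173813 = 1.876486
t=0.900000, y=1.876486: f=4.541096 → y ← 1.876486 + 0.45·4.541096 = 3.919979
y(1.35) ≈ 3.9200

3.9200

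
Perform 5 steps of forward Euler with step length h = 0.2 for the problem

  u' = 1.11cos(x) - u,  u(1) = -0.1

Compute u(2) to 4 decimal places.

0.0261

Euler: u_{n+1} = u_n + h·f(x_n, u_n).
x=1.000000, u=-0.100000: f=0.699736 → u ← -0.100000 + 0.2·0.699736 = 0.039947
x=1.200000, u=0.039947: f=0.362270 → u ← 0.039947 + 0.2·0.362270 = 0.112401
x=1.400000, u=0.112401: f=0.076262 → u ← 0.112401 + 0.2·0.076262 = 0.127654
x=1.600000, u=0.127654: f=-0.160065 → u ← 0.127654 + 0.2·(-0.160065) = 0.095641
x=1.800000, u=0.095641: f=-0.347835 → u ← 0.095641 + 0.2·(-0.347835) = 0.026074
u(2) ≈ 0.0261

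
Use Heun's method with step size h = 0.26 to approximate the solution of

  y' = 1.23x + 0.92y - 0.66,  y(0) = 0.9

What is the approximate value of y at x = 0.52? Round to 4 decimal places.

1.1983

Heun: k1 = f(x_n, y_n); k2 = f(x_n + h, y_n + h·k1); y_{n+1} = y_n + (h/2)·(k1 + k2).
x=0.000000, y=0.900000:
  k1 = f(0.000000, 0.900000) = 0.168000
  k2 = f(0.260000, 0.943680) = 0.527986
  y ← 0.900000 + (0.26/2)·(0.168000 + 0.527986) = 0.990478
x=0.260000, y=0.990478:
  k1 = f(0.260000, 0.990478) = 0.571040
  k2 = f(0.520000, 1.138948) = 1.027433
  y ← 0.990478 + (0.26/2)·(0.571040 + 1.027433) = 1.198280
y(0.52) ≈ 1.1983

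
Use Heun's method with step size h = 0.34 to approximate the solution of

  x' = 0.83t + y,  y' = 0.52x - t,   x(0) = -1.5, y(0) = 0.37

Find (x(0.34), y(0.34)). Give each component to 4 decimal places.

Heun on (x,y): k1 = f(t_n, state_n); k2 = f(t_n + h, state_n + h·k1); state_{n+1} = state_n + (h/2)·(k1 + k2).
0.000000: (-1.500000, 0.370000)
  k1 = (0.370000, -0.780000)
  predictor → (-1.374200, 0.104800)
  k2 = (0.387000, -1.054584)
  → (-1.371310, 0.058121)
(x(0.34), y(0.34)) ≈ (-1.3713, 0.0581)

-1.3713, 0.0581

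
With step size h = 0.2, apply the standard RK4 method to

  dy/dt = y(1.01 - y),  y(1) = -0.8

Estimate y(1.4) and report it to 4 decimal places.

RK4: k1 = f(t_n, y_n); k2 = f(t_n + h/2, y_n + (h/2)·k1); k3 = f(t_n + h/2, y_n + (h/2)·k2); k4 = f(t_n + h, y_n + h·k3); y_{n+1} = y_n + (h/6)·(k1 + 2k2 + 2k3 + k4).
t=1.000000, y=-0.800000:
  k1 = f(1.000000, -0.800000) = -1.448000
  k2 = f(1.100000, -0.944800) = -1.846895
  k3 = f(1.100000, -0.984690) = -1.964150
  k4 = f(1.200000, -1.192830) = -2.627602
  y ← -0.800000 + (0.2/6)·(k1 + 2k2 + 2k3 + k4) = -1.189923
t=1.200000, y=-1.189923:
  k1 = f(1.200000, -1.189923) = -2.617739
  k2 = f(1.300000, -1.451697) = -3.573638
  k3 = f(1.300000, -1.547287) = -3.956856
  k4 = f(1.400000, -1.981294) = -5.926634
  y ← -1.189923 + (0.2/6)·(k1 + 2k2 + 2k3 + k4) = -1.976768
y(1.4) ≈ -1.9768

-1.9768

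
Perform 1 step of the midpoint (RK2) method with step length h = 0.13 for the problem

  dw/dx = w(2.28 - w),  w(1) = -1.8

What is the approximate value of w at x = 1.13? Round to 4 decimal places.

-3.1492

Midpoint: k1 = f(x_n, w_n); k2 = f(x_n + h/2, w_n + (h/2)·k1); w_{n+1} = w_n + h·k2.
x=1.000000, w=-1.800000:
  k1 = f(1.000000, -1.800000) = -7.344000
  k2 = f(1.065000, -2.277360) = -10.378749
  w ← -1.800000 + 0.13·(-10.378749) = -3.149237
w(1.13) ≈ -3.1492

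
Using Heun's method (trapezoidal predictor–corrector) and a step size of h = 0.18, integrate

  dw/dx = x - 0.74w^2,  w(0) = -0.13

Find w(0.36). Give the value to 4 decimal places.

-0.0689

Heun: k1 = f(x_n, w_n); k2 = f(x_n + h, w_n + h·k1); w_{n+1} = w_n + (h/2)·(k1 + k2).
x=0.000000, w=-0.130000:
  k1 = f(0.000000, -0.130000) = -0.012506
  k2 = f(0.180000, -0.132251) = 0.167057
  w ← -0.130000 + (0.18/2)·(-0.012506 + 0.167057) = -0.116090
x=0.180000, w=-0.116090:
  k1 = f(0.180000, -0.116090) = 0.170027
  k2 = f(0.360000, -0.085486) = 0.354592
  w ← -0.116090 + (0.18/2)·(0.170027 + 0.354592) = -0.068875
w(0.36) ≈ -0.0689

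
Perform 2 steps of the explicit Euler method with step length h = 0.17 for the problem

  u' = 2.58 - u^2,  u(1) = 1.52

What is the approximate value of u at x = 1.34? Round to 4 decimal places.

1.5876

Euler: u_{n+1} = u_n + h·f(x_n, u_n).
x=1.000000, u=1.520000: f=0.269600 → u ← 1.520000 + 0.17·0.269600 = 1.565832
x=1.170000, u=1.565832: f=0.128170 → u ← 1.565832 + 0.17·0.128170 = 1.587621
u(1.34) ≈ 1.5876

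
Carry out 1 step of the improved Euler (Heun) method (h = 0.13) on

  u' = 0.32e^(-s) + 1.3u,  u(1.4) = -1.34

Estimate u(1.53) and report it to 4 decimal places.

-1.5751

Heun: k1 = f(s_n, u_n); k2 = f(s_n + h, u_n + h·k1); u_{n+1} = u_n + (h/2)·(k1 + k2).
s=1.400000, u=-1.340000:
  k1 = f(1.400000, -1.340000) = -1.663089
  k2 = f(1.530000, -1.556202) = -1.953771
  u ← -1.340000 + (0.13/2)·(-1.663089 + (-1.953771)) = -1.575096
u(1.53) ≈ -1.5751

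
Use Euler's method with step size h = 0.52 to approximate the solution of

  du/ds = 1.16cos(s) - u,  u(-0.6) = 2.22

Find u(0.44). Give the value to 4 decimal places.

1.3517

Euler: u_{n+1} = u_n + h·f(s_n, u_n).
s=-0.600000, u=2.220000: f=-1.262611 → u ← 2.220000 + 0.52·(-1.262611) = 1.563442
s=-0.080000, u=1.563442: f=-0.407152 → u ← 1.563442 + 0.52·(-0.407152) = 1.351723
u(0.44) ≈ 1.3517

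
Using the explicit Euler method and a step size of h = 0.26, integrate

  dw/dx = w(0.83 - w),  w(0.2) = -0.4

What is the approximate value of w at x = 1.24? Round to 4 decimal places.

Euler: w_{n+1} = w_n + h·f(x_n, w_n).
x=0.200000, w=-0.400000: f=-0.492000 → w ← -0.400000 + 0.26·(-0.492000) = -0.527920
x=0.460000, w=-0.527920: f=-0.716873 → w ← -0.527920 + 0.26·(-0.716873) = -0.714307
x=0.720000, w=-0.714307: f=-1.103109 → w ← -0.714307 + 0.26·(-1.103109) = -1.001115
x=0.980000, w=-1.001115: f=-1.833158 → w ← -1.001115 + 0.26·(-1.833158) = -1.477737
w(1.24) ≈ -1.4777

-1.4777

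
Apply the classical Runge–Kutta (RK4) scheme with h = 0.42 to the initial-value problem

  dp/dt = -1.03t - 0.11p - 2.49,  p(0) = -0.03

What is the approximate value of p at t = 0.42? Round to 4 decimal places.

-1.1401

RK4: k1 = f(t_n, p_n); k2 = f(t_n + h/2, p_n + (h/2)·k1); k3 = f(t_n + h/2, p_n + (h/2)·k2); k4 = f(t_n + h, p_n + h·k3); p_{n+1} = p_n + (h/6)·(k1 + 2k2 + 2k3 + k4).
t=0.000000, p=-0.030000:
  k1 = f(0.000000, -0.030000) = -2.486700
  k2 = f(0.210000, -0.552207) = -2.645557
  k3 = f(0.210000, -0.585567) = -2.641888
  k4 = f(0.420000, -1.139593) = -2.797245
  p ← -0.030000 + (0.42/6)·(k1 + 2k2 + 2k3 + k4) = -1.140118
p(0.42) ≈ -1.1401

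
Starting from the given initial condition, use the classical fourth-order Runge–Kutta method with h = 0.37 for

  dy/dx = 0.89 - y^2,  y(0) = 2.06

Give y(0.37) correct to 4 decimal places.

1.3745

RK4: k1 = f(x_n, y_n); k2 = f(x_n + h/2, y_n + (h/2)·k1); k3 = f(x_n + h/2, y_n + (h/2)·k2); k4 = f(x_n + h, y_n + h·k3); y_{n+1} = y_n + (h/6)·(k1 + 2k2 + 2k3 + k4).
x=0.000000, y=2.060000:
  k1 = f(0.000000, 2.060000) = -3.353600
  k2 = f(0.185000, 1.439584) = -1.182402
  k3 = f(0.185000, 1.841256) = -2.500222
  k4 = f(0.370000, 1.134918) = -0.398038
  y ← 2.060000 + (0.37/6)·(k1 + 2k2 + 2k3 + k4) = 1.374459
y(0.37) ≈ 1.3745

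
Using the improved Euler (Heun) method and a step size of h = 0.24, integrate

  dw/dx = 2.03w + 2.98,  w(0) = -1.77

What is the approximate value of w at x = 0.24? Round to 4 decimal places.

-1.9530

Heun: k1 = f(x_n, w_n); k2 = f(x_n + h, w_n + h·k1); w_{n+1} = w_n + (h/2)·(k1 + k2).
x=0.000000, w=-1.770000:
  k1 = f(0.000000, -1.770000) = -0.613100
  k2 = f(0.240000, -1.917144) = -0.911802
  w ← -1.770000 + (0.24/2)·(-0.613100 + (-0.911802)) = -1.952988
w(0.24) ≈ -1.9530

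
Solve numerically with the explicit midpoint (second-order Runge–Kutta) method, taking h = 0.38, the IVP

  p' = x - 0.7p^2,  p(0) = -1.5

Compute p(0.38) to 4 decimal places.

-2.2889

Midpoint: k1 = f(x_n, p_n); k2 = f(x_n + h/2, p_n + (h/2)·k1); p_{n+1} = p_n + h·k2.
x=0.000000, p=-1.500000:
  k1 = f(0.000000, -1.500000) = -1.575000
  k2 = f(0.190000, -1.799250) = -2.076110
  p ← -1.500000 + 0.38·(-2.076110) = -2.288922
p(0.38) ≈ -2.2889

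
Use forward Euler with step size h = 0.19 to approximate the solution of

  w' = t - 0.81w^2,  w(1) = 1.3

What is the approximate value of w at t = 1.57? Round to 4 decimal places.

1.2551

Euler: w_{n+1} = w_n + h·f(t_n, w_n).
t=1.000000, w=1.300000: f=-0.368900 → w ← 1.300000 + 0.19·(-0.368900) = 1.229909
t=1.190000, w=1.229909: f=-0.035268 → w ← 1.229909 + 0.19·(-0.035268) = 1.223208
t=1.380000, w=1.223208: f=0.168047 → w ← 1.223208 + 0.19·0.168047 = 1.255137
w(1.57) ≈ 1.2551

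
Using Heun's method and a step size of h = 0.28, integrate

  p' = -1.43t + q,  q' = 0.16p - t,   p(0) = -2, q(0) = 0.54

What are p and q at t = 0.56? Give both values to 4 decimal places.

-1.9925, 0.2112

Heun on (p,q): k1 = f(t_n, state_n); k2 = f(t_n + h, state_n + h·k1); state_{n+1} = state_n + (h/2)·(k1 + k2).
0.000000: (-2.000000, 0.540000)
  k1 = (0.540000, -0.320000)
  predictor → (-1.848800, 0.450400)
  k2 = (0.050000, -0.575808)
  → (-1.917400, 0.414587)
0.280000: (-1.917400, 0.414587)
  k1 = (0.014187, -0.586784)
  predictor → (-1.913428, 0.250287)
  k2 = (-0.550513, -0.866148)
  → (-1.992486, 0.211176)
(p(0.56), q(0.56)) ≈ (-1.9925, 0.2112)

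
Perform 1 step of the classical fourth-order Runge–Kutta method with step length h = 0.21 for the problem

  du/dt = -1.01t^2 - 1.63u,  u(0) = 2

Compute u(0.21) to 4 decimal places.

1.4175

RK4: k1 = f(t_n, u_n); k2 = f(t_n + h/2, u_n + (h/2)·k1); k3 = f(t_n + h/2, u_n + (h/2)·k2); k4 = f(t_n + h, u_n + h·k3); u_{n+1} = u_n + (h/6)·(k1 + 2k2 + 2k3 + k4).
t=0.000000, u=2.000000:
  k1 = f(0.000000, 2.000000) = -3.260000
  k2 = f(0.105000, 1.657700) = -2.713186
  k3 = f(0.105000, 1.715115) = -2.806773
  k4 = f(0.210000, 1.410578) = -2.343782
  u ← 2.000000 + (0.21/6)·(k1 + 2k2 + 2k3 + k4) = 1.417470
u(0.21) ≈ 1.4175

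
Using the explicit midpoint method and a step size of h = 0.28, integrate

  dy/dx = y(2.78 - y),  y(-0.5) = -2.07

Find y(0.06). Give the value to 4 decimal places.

-143.6161

Midpoint: k1 = f(x_n, y_n); k2 = f(x_n + h/2, y_n + (h/2)·k1); y_{n+1} = y_n + h·k2.
x=-0.500000, y=-2.070000:
  k1 = f(-0.500000, -2.070000) = -10.039500
  k2 = f(-0.360000, -3.475530) = -21.741282
  y ← -2.070000 + 0.28·(-21.741282) = -8.157559
x=-0.220000, y=-8.157559:
  k1 = f(-0.220000, -8.157559) = -89.223783
  k2 = f(-0.080000, -20.648889) = -483.780512
  y ← -8.157559 + 0.28·(-483.780512) = -143.616102
y(0.06) ≈ -143.6161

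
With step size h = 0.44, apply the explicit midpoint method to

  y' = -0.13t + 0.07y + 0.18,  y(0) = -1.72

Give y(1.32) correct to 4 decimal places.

-1.7540

Midpoint: k1 = f(t_n, y_n); k2 = f(t_n + h/2, y_n + (h/2)·k1); y_{n+1} = y_n + h·k2.
t=0.000000, y=-1.720000:
  k1 = f(0.000000, -1.720000) = 0.059600
  k2 = f(0.220000, -1.706888) = 0.031918
  y ← -1.720000 + 0.44·0.031918 = -1.705956
t=0.440000, y=-1.705956:
  k1 = f(0.440000, -1.705956) = 0.003383
  k2 = f(0.660000, -1.705212) = -0.025165
  y ← -1.705956 + 0.44·(-0.025165) = -1.717029
t=0.880000, y=-1.717029:
  k1 = f(0.880000, -1.717029) = -0.054592
  k2 = f(1.100000, -1.729039) = -0.084033
  y ← -1.717029 + 0.44·(-0.084033) = -1.754003
y(1.32) ≈ -1.7540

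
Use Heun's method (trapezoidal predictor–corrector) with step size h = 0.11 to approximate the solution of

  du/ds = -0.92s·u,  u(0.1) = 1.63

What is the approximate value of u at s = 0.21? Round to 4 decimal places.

1.6046

Heun: k1 = f(s_n, u_n); k2 = f(s_n + h, u_n + h·k1); u_{n+1} = u_n + (h/2)·(k1 + k2).
s=0.100000, u=1.630000:
  k1 = f(0.100000, 1.630000) = -0.149960
  k2 = f(0.210000, 1.613504) = -0.311729
  u ← 1.630000 + (0.11/2)·(-0.149960 + (-0.311729)) = 1.604607
u(0.21) ≈ 1.6046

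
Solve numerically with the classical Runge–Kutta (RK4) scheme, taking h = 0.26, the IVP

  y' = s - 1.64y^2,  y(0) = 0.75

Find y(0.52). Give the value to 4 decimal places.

RK4: k1 = f(s_n, y_n); k2 = f(s_n + h/2, y_n + (h/2)·k1); k3 = f(s_n + h/2, y_n + (h/2)·k2); k4 = f(s_n + h, y_n + h·k3); y_{n+1} = y_n + (h/6)·(k1 + 2k2 + 2k3 + k4).
s=0.000000, y=0.750000:
  k1 = f(0.000000, 0.750000) = -0.922500
  k2 = f(0.130000, 0.630075) = -0.521071
  k3 = f(0.130000, 0.682261) = -0.633387
  k4 = f(0.260000, 0.585319) = -0.301862
  y ← 0.750000 + (0.26/6)·(k1 + 2k2 + 2k3 + k4) = 0.596891
s=0.260000, y=0.596891:
  k1 = f(0.260000, 0.596891) = -0.324298
  k2 = f(0.390000, 0.554733) = -0.114674
  k3 = f(0.390000, 0.581984) = -0.165476
  k4 = f(0.520000, 0.553868) = 0.016898
  y ← 0.596891 + (0.26/6)·(k1 + 2k2 + 2k3 + k4) = 0.559291
y(0.52) ≈ 0.5593

0.5593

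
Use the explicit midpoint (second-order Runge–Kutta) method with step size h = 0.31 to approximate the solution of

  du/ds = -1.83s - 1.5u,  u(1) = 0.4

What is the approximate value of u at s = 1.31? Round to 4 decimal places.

Midpoint: k1 = f(s_n, u_n); k2 = f(s_n + h/2, u_n + (h/2)·k1); u_{n+1} = u_n + h·k2.
s=1.000000, u=0.400000:
  k1 = f(1.000000, 0.400000) = -2.430000
  k2 = f(1.155000, 0.023350) = -2.148675
  u ← 0.400000 + 0.31·(-2.148675) = -0.266089
u(1.31) ≈ -0.2661

-0.2661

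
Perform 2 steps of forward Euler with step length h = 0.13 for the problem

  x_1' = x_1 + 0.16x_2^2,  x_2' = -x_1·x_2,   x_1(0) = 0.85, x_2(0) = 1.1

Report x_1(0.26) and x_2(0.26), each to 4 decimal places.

Euler on (x_1,x_2): x_1_{n+1} = x_1_n + h·x_1', x_2_{n+1} = x_2_n + h·x_2'.
0.000000: (0.850000, 1.100000); f=(1.043600, -0.935000) → (0.985668, 0.978450)
0.130000: (0.985668, 0.978450); f=(1.138846, -0.964427) → (1.133718, 0.853075)
(x_1(0.26), x_2(0.26)) ≈ (1.1337, 0.8531)

1.1337, 0.8531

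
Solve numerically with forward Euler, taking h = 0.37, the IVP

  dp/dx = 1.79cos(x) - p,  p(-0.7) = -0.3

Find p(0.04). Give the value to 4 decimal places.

0.8266

Euler: p_{n+1} = p_n + h·f(x_n, p_n).
x=-0.700000, p=-0.300000: f=1.669068 → p ← -0.300000 + 0.37·1.669068 = 0.317555
x=-0.330000, p=0.317555: f=1.375861 → p ← 0.317555 + 0.37·1.375861 = 0.826623
p(0.04) ≈ 0.8266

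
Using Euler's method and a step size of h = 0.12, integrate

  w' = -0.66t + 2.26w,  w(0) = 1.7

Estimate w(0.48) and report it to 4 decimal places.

4.3712

Euler: w_{n+1} = w_n + h·f(t_n, w_n).
t=0.000000, w=1.700000: f=3.842000 → w ← 1.700000 + 0.12·3.842000 = 2.161040
t=0.120000, w=2.161040: f=4.804750 → w ← 2.161040 + 0.12·4.804750 = 2.737610
t=0.240000, w=2.737610: f=6.028599 → w ← 2.737610 + 0.12·6.028599 = 3.461042
t=0.360000, w=3.461042: f=7.584355 → w ← 3.461042 + 0.12·7.584355 = 4.371164
w(0.48) ≈ 4.3712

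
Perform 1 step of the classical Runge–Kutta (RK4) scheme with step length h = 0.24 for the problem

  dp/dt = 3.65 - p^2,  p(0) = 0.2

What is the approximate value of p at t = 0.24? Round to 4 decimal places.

0.9751

RK4: k1 = f(t_n, p_n); k2 = f(t_n + h/2, p_n + (h/2)·k1); k3 = f(t_n + h/2, p_n + (h/2)·k2); k4 = f(t_n + h, p_n + h·k3); p_{n+1} = p_n + (h/6)·(k1 + 2k2 + 2k3 + k4).
t=0.000000, p=0.200000:
  k1 = f(0.000000, 0.200000) = 3.610000
  k2 = f(0.120000, 0.633200) = 3.249058
  k3 = f(0.120000, 0.589887) = 3.302033
  k4 = f(0.240000, 0.992488) = 2.664968
  p ← 0.200000 + (0.24/6)·(k1 + 2k2 + 2k3 + k4) = 0.975086
p(0.24) ≈ 0.9751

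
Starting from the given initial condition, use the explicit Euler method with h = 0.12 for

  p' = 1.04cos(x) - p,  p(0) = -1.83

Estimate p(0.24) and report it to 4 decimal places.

Euler: p_{n+1} = p_n + h·f(x_n, p_n).
x=0.000000, p=-1.830000: f=2.870000 → p ← -1.830000 + 0.12·2.870000 = -1.485600
x=0.120000, p=-1.485600: f=2.518121 → p ← -1.485600 + 0.12·2.518121 = -1.183425
p(0.24) ≈ -1.1834

-1.1834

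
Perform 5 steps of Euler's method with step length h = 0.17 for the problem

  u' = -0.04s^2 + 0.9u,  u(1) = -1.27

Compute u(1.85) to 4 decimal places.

Euler: u_{n+1} = u_n + h·f(s_n, u_n).
s=1.000000, u=-1.270000: f=-1.183000 → u ← -1.270000 + 0.17·(-1.183000) = -1.471110
s=1.170000, u=-1.471110: f=-1.378755 → u ← -1.471110 + 0.17·(-1.378755) = -1.705498
s=1.340000, u=-1.705498: f=-1.606773 → u ← -1.705498 + 0.17·(-1.606773) = -1.978650
s=1.510000, u=-1.978650: f=-1.871989 → u ← -1.978650 + 0.17·(-1.871989) = -2.296888
s=1.680000, u=-2.296888: f=-2.180095 → u ← -2.296888 + 0.17·(-2.180095) = -2.667504
u(1.85) ≈ -2.6675

-2.6675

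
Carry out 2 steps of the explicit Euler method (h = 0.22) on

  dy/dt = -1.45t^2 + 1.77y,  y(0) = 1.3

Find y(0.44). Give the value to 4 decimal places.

Euler: y_{n+1} = y_n + h·f(t_n, y_n).
t=0.000000, y=1.300000: f=2.301000 → y ← 1.300000 + 0.22·2.301000 = 1.806220
t=0.220000, y=1.806220: f=3.126829 → y ← 1.806220 + 0.22·3.126829 = 2.494122
y(0.44) ≈ 2.4941

2.4941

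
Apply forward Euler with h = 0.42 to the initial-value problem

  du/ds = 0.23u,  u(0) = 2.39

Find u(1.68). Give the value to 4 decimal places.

Euler: u_{n+1} = u_n + h·f(s_n, u_n).
s=0.000000, u=2.390000: f=0.549700 → u ← 2.390000 + 0.42·0.549700 = 2.620874
s=0.420000, u=2.620874: f=0.602801 → u ← 2.620874 + 0.42·0.602801 = 2.874050
s=0.840000, u=2.874050: f=0.661032 → u ← 2.874050 + 0.42·0.661032 = 3.151684
s=1.260000, u=3.151684: f=0.724887 → u ← 3.151684 + 0.42·0.724887 = 3.456136
u(1.68) ≈ 3.4561

3.4561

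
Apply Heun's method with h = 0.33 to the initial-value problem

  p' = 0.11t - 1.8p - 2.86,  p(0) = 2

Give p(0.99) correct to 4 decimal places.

Heun: k1 = f(t_n, p_n); k2 = f(t_n + h, p_n + h·k1); p_{n+1} = p_n + (h/2)·(k1 + k2).
t=0.000000, p=2.000000:
  k1 = f(0.000000, 2.000000) = -6.460000
  k2 = f(0.330000, -0.131800) = -2.586460
  p ← 2.000000 + (0.33/2)·(-6.460000 + (-2.586460)) = 0.507334
t=0.330000, p=0.507334:
  k1 = f(0.330000, 0.507334) = -3.736901
  k2 = f(0.660000, -0.725843) = -1.480882
  p ← 0.507334 + (0.33/2)·(-3.736901 + (-1.480882)) = -0.353600
t=0.660000, p=-0.353600:
  k1 = f(0.660000, -0.353600) = -2.150920
  k2 = f(0.990000, -1.063404) = -0.836973
  p ← -0.353600 + (0.33/2)·(-2.150920 + (-0.836973)) = -0.846603
p(0.99) ≈ -0.8466

-0.8466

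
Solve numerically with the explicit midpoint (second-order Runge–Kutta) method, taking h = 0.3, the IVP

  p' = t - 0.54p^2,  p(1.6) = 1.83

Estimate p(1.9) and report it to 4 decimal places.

Midpoint: k1 = f(t_n, p_n); k2 = f(t_n + h/2, p_n + (h/2)·k1); p_{n+1} = p_n + h·k2.
t=1.600000, p=1.830000:
  k1 = f(1.600000, 1.830000) = -0.208406
  k2 = f(1.750000, 1.798739) = 0.002850
  p ← 1.830000 + 0.3·0.002850 = 1.830855
p(1.9) ≈ 1.8309

1.8309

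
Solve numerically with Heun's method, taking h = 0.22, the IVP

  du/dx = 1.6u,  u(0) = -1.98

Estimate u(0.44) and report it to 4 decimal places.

-3.9585

Heun: k1 = f(x_n, u_n); k2 = f(x_n + h, u_n + h·k1); u_{n+1} = u_n + (h/2)·(k1 + k2).
x=0.000000, u=-1.980000:
  k1 = f(0.000000, -1.980000) = -3.168000
  k2 = f(0.220000, -2.676960) = -4.283136
  u ← -1.980000 + (0.22/2)·(-3.168000 + (-4.283136)) = -2.799625
x=0.220000, u=-2.799625:
  k1 = f(0.220000, -2.799625) = -4.479400
  k2 = f(0.440000, -3.785093) = -6.056149
  u ← -2.799625 + (0.22/2)·(-4.479400 + (-6.056149)) = -3.958535
u(0.44) ≈ -3.9585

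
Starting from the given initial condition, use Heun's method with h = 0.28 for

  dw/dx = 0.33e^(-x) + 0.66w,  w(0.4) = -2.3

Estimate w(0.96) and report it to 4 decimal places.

Heun: k1 = f(x_n, w_n); k2 = f(x_n + h, w_n + h·k1); w_{n+1} = w_n + (h/2)·(k1 + k2).
x=0.400000, w=-2.300000:
  k1 = f(0.400000, -2.300000) = -1.296794
  k2 = f(0.680000, -2.663102) = -1.590464
  w ← -2.300000 + (0.28/2)·(-1.296794 + (-1.590464)) = -2.704216
x=0.680000, w=-2.704216:
  k1 = f(0.680000, -2.704216) = -1.617599
  k2 = f(0.960000, -3.157144) = -1.957360
  w ← -2.704216 + (0.28/2)·(-1.617599 + (-1.957360)) = -3.204710
w(0.96) ≈ -3.2047

-3.2047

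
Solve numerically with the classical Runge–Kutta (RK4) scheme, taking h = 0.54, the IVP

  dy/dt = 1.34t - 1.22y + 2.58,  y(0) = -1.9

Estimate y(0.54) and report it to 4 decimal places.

RK4: k1 = f(t_n, y_n); k2 = f(t_n + h/2, y_n + (h/2)·k1); k3 = f(t_n + h/2, y_n + (h/2)·k2); k4 = f(t_n + h, y_n + h·k3); y_{n+1} = y_n + (h/6)·(k1 + 2k2 + 2k3 + k4).
t=0.000000, y=-1.900000:
  k1 = f(0.000000, -1.900000) = 4.898000
  k2 = f(0.270000, -0.577540) = 3.646399
  k3 = f(0.270000, -0.915472) = 4.058676
  k4 = f(0.540000, 0.291685) = 2.947744
  y ← -1.900000 + (0.54/6)·(k1 + 2k2 + 2k3 + k4) = 0.193030
y(0.54) ≈ 0.1930

0.1930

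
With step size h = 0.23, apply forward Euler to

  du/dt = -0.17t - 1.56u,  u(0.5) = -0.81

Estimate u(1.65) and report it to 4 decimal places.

Euler: u_{n+1} = u_n + h·f(t_n, u_n).
t=0.500000, u=-0.810000: f=1.178600 → u ← -0.810000 + 0.23·1.178600 = -0.538922
t=0.730000, u=-0.538922: f=0.716618 → u ← -0.538922 + 0.23·0.716618 = -0.374100
t=0.960000, u=-0.374100: f=0.420396 → u ← -0.374100 + 0.23·0.420396 = -0.277409
t=1.190000, u=-0.277409: f=0.230458 → u ← -0.277409 + 0.23·0.230458 = -0.224404
t=1.420000, u=-0.224404: f=0.108669 → u ← -0.224404 + 0.23·0.108669 = -0.199410
u(1.65) ≈ -0.1994

-0.1994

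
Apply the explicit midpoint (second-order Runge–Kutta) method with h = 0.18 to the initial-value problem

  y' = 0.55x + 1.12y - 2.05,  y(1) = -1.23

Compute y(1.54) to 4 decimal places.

-3.2519

Midpoint: k1 = f(x_n, y_n); k2 = f(x_n + h/2, y_n + (h/2)·k1); y_{n+1} = y_n + h·k2.
x=1.000000, y=-1.230000:
  k1 = f(1.000000, -1.230000) = -2.877600
  k2 = f(1.090000, -1.488984) = -3.118162
  y ← -1.230000 + 0.18·(-3.118162) = -1.791269
x=1.180000, y=-1.791269:
  k1 = f(1.180000, -1.791269) = -3.407221
  k2 = f(1.270000, -2.097919) = -3.701169
  y ← -1.791269 + 0.18·(-3.701169) = -2.457480
x=1.360000, y=-2.457480:
  k1 = f(1.360000, -2.457480) = -4.054377
  k2 = f(1.450000, -2.822374) = -4.413558
  y ← -2.457480 + 0.18·(-4.413558) = -3.251920
y(1.54) ≈ -3.2519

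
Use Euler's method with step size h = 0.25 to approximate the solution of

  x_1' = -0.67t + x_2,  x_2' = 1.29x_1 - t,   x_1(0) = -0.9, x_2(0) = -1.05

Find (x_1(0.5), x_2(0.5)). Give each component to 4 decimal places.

-1.5394, -1.7777

Euler on (x_1,x_2): x_1_{n+1} = x_1_n + h·x_1', x_2_{n+1} = x_2_n + h·x_2'.
0.000000: (-0.900000, -1.050000); f=(-1.050000, -1.161000) → (-1.162500, -1.340250)
0.250000: (-1.162500, -1.340250); f=(-1.507750, -1.749625) → (-1.539438, -1.777656)
(x_1(0.5), x_2(0.5)) ≈ (-1.5394, -1.7777)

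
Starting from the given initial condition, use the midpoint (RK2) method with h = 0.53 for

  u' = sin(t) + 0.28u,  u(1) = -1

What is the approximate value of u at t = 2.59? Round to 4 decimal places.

Midpoint: k1 = f(t_n, u_n); k2 = f(t_n + h/2, u_n + (h/2)·k1); u_{n+1} = u_n + h·k2.
t=1.000000, u=-1.000000:
  k1 = f(1.000000, -1.000000) = 0.561471
  k2 = f(1.265000, -0.851210) = 0.715269
  u ← -1.000000 + 0.53·0.715269 = -0.620908
t=1.530000, u=-0.620908:
  k1 = f(1.530000, -0.620908) = 0.825314
  k2 = f(1.795000, -0.402199) = 0.862356
  u ← -0.620908 + 0.53·0.862356 = -0.163859
t=2.060000, u=-0.163859:
  k1 = f(2.060000, -0.163859) = 0.836827
  k2 = f(2.325000, 0.057900) = 0.745029
  u ← -0.163859 + 0.53·0.745029 = 0.231006
u(2.59) ≈ 0.2310

0.2310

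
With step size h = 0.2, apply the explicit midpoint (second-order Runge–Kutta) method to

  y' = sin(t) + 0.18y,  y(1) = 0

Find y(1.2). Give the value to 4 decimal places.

0.1813

Midpoint: k1 = f(t_n, y_n); k2 = f(t_n + h/2, y_n + (h/2)·k1); y_{n+1} = y_n + h·k2.
t=1.000000, y=0.000000:
  k1 = f(1.000000, 0.000000) = 0.841471
  k2 = f(1.100000, 0.084147) = 0.906354
  y ← 0.000000 + 0.2·0.906354 = 0.181271
y(1.2) ≈ 0.1813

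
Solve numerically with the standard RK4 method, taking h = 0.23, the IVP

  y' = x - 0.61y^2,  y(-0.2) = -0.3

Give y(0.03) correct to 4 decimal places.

RK4: k1 = f(x_n, y_n); k2 = f(x_n + h/2, y_n + (h/2)·k1); k3 = f(x_n + h/2, y_n + (h/2)·k2); k4 = f(x_n + h, y_n + h·k3); y_{n+1} = y_n + (h/6)·(k1 + 2k2 + 2k3 + k4).
x=-0.200000, y=-0.300000:
  k1 = f(-0.200000, -0.300000) = -0.254900
  k2 = f(-0.085000, -0.329313) = -0.151153
  k3 = f(-0.085000, -0.317383) = -0.146446
  k4 = f(0.030000, -0.333683) = -0.037920
  y ← -0.300000 + (0.23/6)·(k1 + 2k2 + 2k3 + k4) = -0.334041
y(0.03) ≈ -0.3340

-0.3340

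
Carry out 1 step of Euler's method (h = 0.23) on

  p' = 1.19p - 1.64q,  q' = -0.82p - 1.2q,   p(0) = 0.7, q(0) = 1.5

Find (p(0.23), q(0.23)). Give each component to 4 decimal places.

0.3258, 0.9540

Euler on (p,q): p_{n+1} = p_n + h·p', q_{n+1} = q_n + h·q'.
0.000000: (0.700000, 1.500000); f=(-1.627000, -2.374000) → (0.325790, 0.953980)
(p(0.23), q(0.23)) ≈ (0.3258, 0.9540)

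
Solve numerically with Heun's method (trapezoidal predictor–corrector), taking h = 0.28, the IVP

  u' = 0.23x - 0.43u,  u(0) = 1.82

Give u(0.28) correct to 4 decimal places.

Heun: k1 = f(x_n, u_n); k2 = f(x_n + h, u_n + h·k1); u_{n+1} = u_n + (h/2)·(k1 + k2).
x=0.000000, u=1.820000:
  k1 = f(0.000000, 1.820000) = -0.782600
  k2 = f(0.280000, 1.600872) = -0.623975
  u ← 1.820000 + (0.28/2)·(-0.782600 + (-0.623975)) = 1.623080
u(0.28) ≈ 1.6231

1.6231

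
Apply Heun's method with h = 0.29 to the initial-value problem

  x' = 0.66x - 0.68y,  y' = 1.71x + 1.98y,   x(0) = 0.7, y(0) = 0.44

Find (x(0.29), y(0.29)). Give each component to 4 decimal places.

0.6926, 1.2237

Heun on (x,y): k1 = f(t_n, state_n); k2 = f(t_n + h, state_n + h·k1); state_{n+1} = state_n + (h/2)·(k1 + k2).
0.000000: (0.700000, 0.440000)
  k1 = (0.162800, 2.068200)
  predictor → (0.747212, 1.039778)
  k2 = (-0.213889, 3.336493)
  → (0.692592, 1.223680)
(x(0.29), y(0.29)) ≈ (0.6926, 1.2237)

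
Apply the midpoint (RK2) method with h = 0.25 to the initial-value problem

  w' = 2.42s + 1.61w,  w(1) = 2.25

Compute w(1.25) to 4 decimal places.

4.1403

Midpoint: k1 = f(s_n, w_n); k2 = f(s_n + h/2, w_n + (h/2)·k1); w_{n+1} = w_n + h·k2.
s=1.000000, w=2.250000:
  k1 = f(1.000000, 2.250000) = 6.042500
  k2 = f(1.125000, 3.005313) = 7.561053
  w ← 2.250000 + 0.25·7.561053 = 4.140263
w(1.25) ≈ 4.1403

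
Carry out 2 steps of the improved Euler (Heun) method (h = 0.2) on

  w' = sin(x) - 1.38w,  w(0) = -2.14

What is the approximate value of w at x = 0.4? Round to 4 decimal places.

Heun: k1 = f(x_n, w_n); k2 = f(x_n + h, w_n + h·k1); w_{n+1} = w_n + (h/2)·(k1 + k2).
x=0.000000, w=-2.140000:
  k1 = f(0.000000, -2.140000) = 2.953200
  k2 = f(0.200000, -1.549360) = 2.336786
  w ← -2.140000 + (0.2/2)·(2.953200 + 2.336786) = -1.611001
x=0.200000, w=-1.611001:
  k1 = f(0.200000, -1.611001) = 2.421851
  k2 = f(0.400000, -1.126631) = 1.944169
  w ← -1.611001 + (0.2/2)·(2.421851 + 1.944169) = -1.174399
w(0.4) ≈ -1.1744

-1.1744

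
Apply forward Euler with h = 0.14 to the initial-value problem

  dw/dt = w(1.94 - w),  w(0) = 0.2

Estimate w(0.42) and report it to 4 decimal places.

Euler: w_{n+1} = w_n + h·f(t_n, w_n).
t=0.000000, w=0.200000: f=0.348000 → w ← 0.200000 + 0.14·0.348000 = 0.248720
t=0.140000, w=0.248720: f=0.420655 → w ← 0.248720 + 0.14·0.420655 = 0.307612
t=0.280000, w=0.307612: f=0.502142 → w ← 0.307612 + 0.14·0.502142 = 0.377912
w(0.42) ≈ 0.3779

0.3779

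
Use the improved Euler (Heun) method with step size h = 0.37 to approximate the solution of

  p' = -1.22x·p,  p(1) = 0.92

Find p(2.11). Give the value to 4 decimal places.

0.1520

Heun: k1 = f(x_n, p_n); k2 = f(x_n + h, p_n + h·k1); p_{n+1} = p_n + (h/2)·(k1 + k2).
x=1.000000, p=0.920000:
  k1 = f(1.000000, 0.920000) = -1.122400
  k2 = f(1.370000, 0.504712) = -0.843576
  p ← 0.920000 + (0.37/2)·(-1.122400 + (-0.843576)) = 0.556295
x=1.370000, p=0.556295:
  k1 = f(1.370000, 0.556295) = -0.929791
  k2 = f(1.740000, 0.212272) = -0.450611
  p ← 0.556295 + (0.37/2)·(-0.929791 + (-0.450611)) = 0.300920
x=1.740000, p=0.300920:
  k1 = f(1.740000, 0.300920) = -0.638793
  k2 = f(2.110000, 0.064567) = -0.166207
  p ← 0.300920 + (0.37/2)·(-0.638793 + (-0.166207)) = 0.151995
p(2.11) ≈ 0.1520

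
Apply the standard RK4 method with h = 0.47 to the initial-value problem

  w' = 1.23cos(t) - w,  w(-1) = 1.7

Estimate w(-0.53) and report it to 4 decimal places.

1.3983

RK4: k1 = f(t_n, w_n); k2 = f(t_n + h/2, w_n + (h/2)·k1); k3 = f(t_n + h/2, w_n + (h/2)·k2); k4 = f(t_n + h, w_n + h·k3); w_{n+1} = w_n + (h/6)·(k1 + 2k2 + 2k3 + k4).
t=-1.000000, w=1.700000:
  k1 = f(-1.000000, 1.700000) = -1.035428
  k2 = f(-0.765000, 1.456674) = -0.569374
  k3 = f(-0.765000, 1.566197) = -0.678897
  k4 = f(-0.530000, 1.380919) = -0.319666
  w ← 1.700000 + (0.47/6)·(k1 + 2k2 + 2k3 + k4) = 1.398289
w(-0.53) ≈ 1.3983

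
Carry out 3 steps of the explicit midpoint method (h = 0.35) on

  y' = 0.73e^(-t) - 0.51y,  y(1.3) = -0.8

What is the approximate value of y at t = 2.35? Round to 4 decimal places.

Midpoint: k1 = f(t_n, y_n); k2 = f(t_n + h/2, y_n + (h/2)·k1); y_{n+1} = y_n + h·k2.
t=1.300000, y=-0.800000:
  k1 = f(1.300000, -0.800000) = 0.606948
  k2 = f(1.475000, -0.693784) = 0.520838
  y ← -0.800000 + 0.35·0.520838 = -0.617707
t=1.650000, y=-0.617707:
  k1 = f(1.650000, -0.617707) = 0.455227
  k2 = f(1.825000, -0.538042) = 0.392090
  y ← -0.617707 + 0.35·0.392090 = -0.480475
t=2.000000, y=-0.480475:
  k1 = f(2.000000, -0.480475) = 0.343837
  k2 = f(2.175000, -0.420304) = 0.297289
  y ← -0.480475 + 0.35·0.297289 = -0.376424
y(2.35) ≈ -0.3764

-0.3764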